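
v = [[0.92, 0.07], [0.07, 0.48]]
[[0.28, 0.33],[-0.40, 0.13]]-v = [[-0.64, 0.26],[-0.47, -0.35]]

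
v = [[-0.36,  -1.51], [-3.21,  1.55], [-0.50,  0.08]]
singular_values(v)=[3.62, 1.52]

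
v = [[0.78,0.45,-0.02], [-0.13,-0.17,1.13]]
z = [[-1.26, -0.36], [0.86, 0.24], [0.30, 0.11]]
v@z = [[-0.60,  -0.18], [0.36,  0.13]]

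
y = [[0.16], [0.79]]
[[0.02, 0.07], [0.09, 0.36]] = y@[[0.12, 0.46]]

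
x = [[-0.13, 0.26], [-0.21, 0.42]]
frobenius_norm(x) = 0.55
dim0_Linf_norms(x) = [0.21, 0.42]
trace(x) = 0.29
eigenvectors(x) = [[-0.89, -0.53],[-0.45, -0.85]]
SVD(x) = [[-0.53, -0.85],  [-0.85, 0.53]] @ diag([0.552268050859363, 2.893313835913031e-18]) @ [[0.45, -0.89], [-0.89, -0.45]]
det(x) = 0.00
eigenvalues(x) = [-0.0, 0.29]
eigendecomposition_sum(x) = [[-0.0,0.0], [-0.0,0.00]] + [[-0.13, 0.26], [-0.21, 0.42]]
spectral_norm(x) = 0.55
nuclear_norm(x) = 0.55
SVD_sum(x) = [[-0.13, 0.26], [-0.21, 0.42]] + [[0.00, 0.0], [-0.0, -0.0]]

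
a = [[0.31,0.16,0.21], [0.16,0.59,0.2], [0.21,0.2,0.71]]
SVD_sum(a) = [[0.13, 0.20, 0.27],[0.2, 0.30, 0.40],[0.27, 0.40, 0.53]] + [[0.00, 0.0, -0.00], [0.0, 0.28, -0.21], [-0.00, -0.21, 0.16]] + [[0.18, -0.04, -0.06], [-0.04, 0.01, 0.01], [-0.06, 0.01, 0.02]]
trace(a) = 1.61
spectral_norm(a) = 0.97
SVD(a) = [[-0.37, -0.01, -0.93], [-0.56, -0.80, 0.23], [-0.74, 0.60, 0.29]] @ diag([0.9651783456616881, 0.44122429045082284, 0.2035973638874891]) @ [[-0.37, -0.56, -0.74], [-0.01, -0.80, 0.60], [-0.93, 0.23, 0.29]]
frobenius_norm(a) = 1.08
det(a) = 0.09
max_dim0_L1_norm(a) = 1.12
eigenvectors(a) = [[0.37, 0.93, -0.01], [0.56, -0.23, -0.8], [0.74, -0.29, 0.60]]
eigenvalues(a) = [0.97, 0.2, 0.44]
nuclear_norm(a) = 1.61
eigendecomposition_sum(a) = [[0.13, 0.20, 0.27], [0.20, 0.3, 0.4], [0.27, 0.4, 0.53]] + [[0.18, -0.04, -0.06], [-0.04, 0.01, 0.01], [-0.06, 0.01, 0.02]] + [[0.0, 0.0, -0.00],[0.0, 0.28, -0.21],[-0.0, -0.21, 0.16]]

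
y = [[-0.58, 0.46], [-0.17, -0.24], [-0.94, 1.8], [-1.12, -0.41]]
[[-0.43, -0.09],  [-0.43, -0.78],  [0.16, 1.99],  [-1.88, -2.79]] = y @ [[1.38, 1.75],[0.81, 2.02]]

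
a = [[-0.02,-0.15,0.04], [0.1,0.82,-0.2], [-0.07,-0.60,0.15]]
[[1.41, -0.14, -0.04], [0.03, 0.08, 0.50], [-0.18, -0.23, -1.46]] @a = [[-0.04, -0.30, 0.08],[-0.03, -0.24, 0.06],[0.08, 0.71, -0.18]]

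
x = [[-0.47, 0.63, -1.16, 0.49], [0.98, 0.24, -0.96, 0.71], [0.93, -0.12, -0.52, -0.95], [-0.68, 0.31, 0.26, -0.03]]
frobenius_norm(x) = 2.71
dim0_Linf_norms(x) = [0.98, 0.63, 1.16, 0.95]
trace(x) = -0.78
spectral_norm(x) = 1.94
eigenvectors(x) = [[-0.46+0.00j, 0.34+0.31j, (0.34-0.31j), 0.40+0.00j], [(0.68+0j), 0.63+0.00j, (0.63-0j), 0.90+0.00j], [(-0.06+0j), (0.41-0.38j), (0.41+0.38j), 0.17+0.00j], [(-0.56+0j), -0.30-0.02j, -0.30+0.02j, 0.09+0.00j]]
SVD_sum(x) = [[0.48, 0.16, -0.70, 0.21], [0.81, 0.27, -1.18, 0.35], [0.36, 0.12, -0.53, 0.16], [-0.28, -0.09, 0.41, -0.12]] + [[-0.75, 0.39, -0.23, 0.65], [-0.03, 0.01, -0.01, 0.02], [0.78, -0.41, 0.24, -0.68], [-0.35, 0.18, -0.11, 0.30]] + [[-0.19, 0.12, -0.21, -0.37],  [0.18, -0.12, 0.20, 0.34],  [-0.22, 0.14, -0.25, -0.43],  [-0.10, 0.07, -0.11, -0.2]] + [[-0.02, -0.05, -0.02, 0.00],  [0.02, 0.07, 0.03, -0.01],  [0.01, 0.03, 0.01, -0.0],  [0.05, 0.16, 0.07, -0.01]]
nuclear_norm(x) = 4.69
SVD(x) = [[0.46,-0.66,-0.54,-0.27], [0.77,-0.02,0.50,0.40], [0.35,0.69,-0.62,0.15], [-0.27,-0.31,-0.29,0.87]] @ diag([1.9353315484706122, 1.6525299974714793, 0.8990795840689897, 0.20418693998780954]) @ [[0.54, 0.18, -0.79, 0.23], [0.69, -0.36, 0.21, -0.60], [0.39, -0.26, 0.44, 0.77], [0.29, 0.88, 0.38, -0.07]]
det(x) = -0.59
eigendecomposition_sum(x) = [[-0.31-0.00j, 0.21+0.00j, (-0.24+0j), (-0.24+0j)], [(0.46+0j), -0.30-0.00j, (0.35-0j), 0.36-0.00j], [-0.04-0.00j, 0.02+0.00j, -0.03+0.00j, -0.03+0.00j], [-0.38-0.00j, (0.25+0j), (-0.29+0j), (-0.3+0j)]] + [[(-0.05+0.41j),0.08-0.11j,-0.43-0.15j,0.18-0.46j], [(0.33+0.46j),(-0.02-0.19j),(-0.58+0.24j),(-0.24-0.63j)], [(0.5+0.1j),(-0.13-0.11j),(-0.23+0.5j),(-0.54-0.27j)], [-0.14-0.23j,0.09j,0.28-0.10j,(0.09+0.31j)]] + [[(-0.05-0.41j), (0.08+0.11j), (-0.43+0.15j), (0.18+0.46j)], [0.33-0.46j, -0.02+0.19j, (-0.58-0.24j), (-0.24+0.63j)], [0.50-0.10j, (-0.13+0.11j), (-0.23-0.5j), -0.54+0.27j], [-0.14+0.23j, -0.09j, 0.28+0.10j, (0.09-0.31j)]] + [[(-0.06-0j), (0.26+0j), (-0.07-0j), (0.37+0j)], [(-0.14-0j), (0.58+0j), (-0.16-0j), 0.83+0.00j], [(-0.03-0j), 0.11+0.00j, (-0.03-0j), 0.16+0.00j], [(-0.01-0j), (0.05+0j), (-0.02-0j), 0.08+0.00j]]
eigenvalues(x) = [(-0.94+0j), (-0.2+1.03j), (-0.2-1.03j), (0.56+0j)]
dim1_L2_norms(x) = [1.48, 1.56, 1.43, 0.79]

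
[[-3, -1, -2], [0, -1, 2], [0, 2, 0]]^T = [[-3, 0, 0], [-1, -1, 2], [-2, 2, 0]]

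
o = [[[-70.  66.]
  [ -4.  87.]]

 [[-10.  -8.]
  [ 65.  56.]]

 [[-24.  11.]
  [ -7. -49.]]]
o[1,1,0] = 65.0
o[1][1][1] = 56.0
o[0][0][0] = -70.0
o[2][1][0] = -7.0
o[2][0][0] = -24.0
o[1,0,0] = -10.0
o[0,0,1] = 66.0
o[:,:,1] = [[66.0, 87.0], [-8.0, 56.0], [11.0, -49.0]]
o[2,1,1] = -49.0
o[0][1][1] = 87.0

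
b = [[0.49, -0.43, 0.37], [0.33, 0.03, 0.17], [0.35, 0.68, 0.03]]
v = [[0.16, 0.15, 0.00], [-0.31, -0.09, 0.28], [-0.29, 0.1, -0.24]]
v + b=[[0.65,-0.28,0.37], [0.02,-0.06,0.45], [0.06,0.78,-0.21]]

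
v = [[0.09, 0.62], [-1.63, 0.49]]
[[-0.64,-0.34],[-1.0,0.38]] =v @ [[0.29,-0.38], [-1.07,-0.49]]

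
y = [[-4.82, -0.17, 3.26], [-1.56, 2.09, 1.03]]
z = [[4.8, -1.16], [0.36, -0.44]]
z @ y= [[-21.33, -3.24, 14.45], [-1.05, -0.98, 0.72]]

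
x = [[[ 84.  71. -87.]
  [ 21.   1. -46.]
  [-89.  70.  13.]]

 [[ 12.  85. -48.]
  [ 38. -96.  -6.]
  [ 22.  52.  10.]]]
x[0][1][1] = 1.0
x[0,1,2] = -46.0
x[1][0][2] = -48.0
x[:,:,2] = [[-87.0, -46.0, 13.0], [-48.0, -6.0, 10.0]]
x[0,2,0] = -89.0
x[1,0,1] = 85.0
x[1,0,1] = 85.0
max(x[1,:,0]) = 38.0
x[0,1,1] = 1.0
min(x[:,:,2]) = -87.0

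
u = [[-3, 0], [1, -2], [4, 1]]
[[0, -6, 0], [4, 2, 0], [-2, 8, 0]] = u@[[0, 2, 0], [-2, 0, 0]]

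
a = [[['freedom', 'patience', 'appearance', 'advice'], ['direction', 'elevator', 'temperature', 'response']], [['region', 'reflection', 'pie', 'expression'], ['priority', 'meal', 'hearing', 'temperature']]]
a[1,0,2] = 'pie'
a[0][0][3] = 'advice'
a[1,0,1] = 'reflection'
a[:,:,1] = [['patience', 'elevator'], ['reflection', 'meal']]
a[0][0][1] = 'patience'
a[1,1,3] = 'temperature'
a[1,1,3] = 'temperature'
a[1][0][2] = 'pie'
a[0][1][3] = 'response'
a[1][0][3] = 'expression'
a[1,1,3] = 'temperature'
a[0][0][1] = 'patience'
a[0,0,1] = 'patience'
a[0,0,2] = 'appearance'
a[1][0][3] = 'expression'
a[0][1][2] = 'temperature'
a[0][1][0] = 'direction'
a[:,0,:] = [['freedom', 'patience', 'appearance', 'advice'], ['region', 'reflection', 'pie', 'expression']]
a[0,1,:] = ['direction', 'elevator', 'temperature', 'response']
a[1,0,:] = ['region', 'reflection', 'pie', 'expression']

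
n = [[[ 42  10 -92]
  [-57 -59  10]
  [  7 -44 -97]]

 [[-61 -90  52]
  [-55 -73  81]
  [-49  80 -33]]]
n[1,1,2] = 81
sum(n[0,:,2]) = -179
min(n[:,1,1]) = -73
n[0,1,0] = -57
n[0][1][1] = -59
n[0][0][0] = 42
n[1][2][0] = -49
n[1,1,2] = 81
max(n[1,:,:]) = 81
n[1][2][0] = -49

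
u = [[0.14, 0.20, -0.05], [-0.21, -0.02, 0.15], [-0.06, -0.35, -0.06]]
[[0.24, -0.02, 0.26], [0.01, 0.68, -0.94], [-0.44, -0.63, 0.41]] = u @[[-0.67, -1.69, 4.11],[1.5, 1.68, -1.75],[-0.68, 2.38, -0.72]]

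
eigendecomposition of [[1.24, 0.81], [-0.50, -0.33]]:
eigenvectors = [[0.93,-0.55], [-0.37,0.84]]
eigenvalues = [0.91, -0.0]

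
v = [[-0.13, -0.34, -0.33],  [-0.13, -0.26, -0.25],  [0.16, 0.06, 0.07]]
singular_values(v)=[0.64, 0.13, 0.0]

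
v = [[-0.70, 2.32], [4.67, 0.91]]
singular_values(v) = [4.77, 2.41]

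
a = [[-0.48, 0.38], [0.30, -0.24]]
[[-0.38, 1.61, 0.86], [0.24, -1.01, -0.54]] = a @ [[0.41, -0.83, -2.84], [-0.47, 3.19, -1.32]]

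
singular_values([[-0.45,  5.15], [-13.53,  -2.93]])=[13.86, 5.12]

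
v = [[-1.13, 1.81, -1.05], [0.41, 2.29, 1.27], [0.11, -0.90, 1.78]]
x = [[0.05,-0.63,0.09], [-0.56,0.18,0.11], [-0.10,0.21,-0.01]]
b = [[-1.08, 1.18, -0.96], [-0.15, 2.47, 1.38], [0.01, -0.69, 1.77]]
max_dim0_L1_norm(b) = 4.34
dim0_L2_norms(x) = [0.57, 0.69, 0.14]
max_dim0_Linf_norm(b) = 2.47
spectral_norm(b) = 2.94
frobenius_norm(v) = 4.08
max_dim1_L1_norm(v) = 3.99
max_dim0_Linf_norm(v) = 2.29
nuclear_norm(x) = 1.26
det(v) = -6.31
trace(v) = 2.94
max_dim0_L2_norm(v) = 3.05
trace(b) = 3.16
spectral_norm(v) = 3.12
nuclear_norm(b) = 6.14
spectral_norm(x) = 0.75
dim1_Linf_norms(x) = [0.63, 0.56, 0.21]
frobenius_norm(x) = 0.91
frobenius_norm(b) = 3.89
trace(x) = 0.22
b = v + x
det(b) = -5.50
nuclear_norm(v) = 6.43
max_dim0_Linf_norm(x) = 0.63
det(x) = 0.00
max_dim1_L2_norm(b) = 2.83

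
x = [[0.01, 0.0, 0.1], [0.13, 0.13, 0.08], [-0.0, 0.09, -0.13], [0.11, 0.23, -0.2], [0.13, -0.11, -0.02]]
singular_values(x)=[0.37, 0.21, 0.17]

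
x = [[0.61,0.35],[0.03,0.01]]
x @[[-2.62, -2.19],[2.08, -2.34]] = [[-0.87, -2.15],[-0.06, -0.09]]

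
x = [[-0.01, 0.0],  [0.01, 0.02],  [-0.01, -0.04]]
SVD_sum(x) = [[-0.0, -0.00], [0.01, 0.02], [-0.01, -0.04]] + [[-0.01, 0.00], [0.0, -0.00], [0.0, -0.00]]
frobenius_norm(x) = 0.05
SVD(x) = [[0.06, 0.91],[-0.47, -0.33],[0.88, -0.25]] @ diag([0.04680205767201097, 0.010467444657878988]) @ [[-0.3, -0.95], [-0.95, 0.3]]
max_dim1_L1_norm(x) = 0.05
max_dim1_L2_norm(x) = 0.04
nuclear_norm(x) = 0.06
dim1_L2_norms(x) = [0.01, 0.02, 0.04]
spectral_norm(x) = 0.05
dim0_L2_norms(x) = [0.02, 0.04]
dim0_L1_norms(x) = [0.03, 0.06]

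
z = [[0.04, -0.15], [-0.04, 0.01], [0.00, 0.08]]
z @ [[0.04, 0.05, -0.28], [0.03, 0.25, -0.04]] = [[-0.0, -0.04, -0.01], [-0.00, 0.00, 0.01], [0.0, 0.02, -0.00]]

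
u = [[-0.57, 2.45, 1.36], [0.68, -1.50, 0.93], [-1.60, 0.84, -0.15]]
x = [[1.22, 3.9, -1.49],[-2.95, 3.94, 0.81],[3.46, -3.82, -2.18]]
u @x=[[-3.22, 2.23, -0.13], [8.47, -6.81, -4.26], [-4.95, -2.36, 3.39]]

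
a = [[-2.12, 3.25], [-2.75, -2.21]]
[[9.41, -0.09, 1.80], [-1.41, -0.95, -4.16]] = a @ [[-1.19, 0.24, 0.70],[2.12, 0.13, 1.01]]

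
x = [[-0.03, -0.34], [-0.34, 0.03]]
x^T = [[-0.03, -0.34], [-0.34, 0.03]]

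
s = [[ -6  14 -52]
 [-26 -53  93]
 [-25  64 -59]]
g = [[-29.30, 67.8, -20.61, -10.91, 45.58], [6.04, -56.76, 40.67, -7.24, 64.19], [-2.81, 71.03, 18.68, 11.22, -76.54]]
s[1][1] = -53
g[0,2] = -20.61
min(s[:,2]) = -59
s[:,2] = [-52, 93, -59]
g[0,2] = -20.61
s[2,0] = -25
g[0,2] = -20.61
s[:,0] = [-6, -26, -25]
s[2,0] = -25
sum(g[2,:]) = 21.58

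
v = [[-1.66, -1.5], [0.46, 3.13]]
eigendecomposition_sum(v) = [[-1.56, -0.5], [0.15, 0.05]] + [[-0.1,  -1.0],  [0.31,  3.08]]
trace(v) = 1.47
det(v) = -4.51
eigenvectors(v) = [[-1.0, 0.31], [0.1, -0.95]]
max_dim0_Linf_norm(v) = 3.13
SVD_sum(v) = [[-0.69, -1.86], [1.08, 2.90]] + [[-0.97, 0.36],[-0.62, 0.23]]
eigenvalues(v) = [-1.51, 2.98]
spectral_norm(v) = 3.68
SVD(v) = [[-0.54,  0.84], [0.84,  0.54]] @ diag([3.675800889505306, 1.2258008895053059]) @ [[0.35, 0.94],[-0.94, 0.35]]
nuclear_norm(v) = 4.90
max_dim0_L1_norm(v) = 4.63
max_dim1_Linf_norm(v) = 3.13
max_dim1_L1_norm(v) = 3.59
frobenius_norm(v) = 3.87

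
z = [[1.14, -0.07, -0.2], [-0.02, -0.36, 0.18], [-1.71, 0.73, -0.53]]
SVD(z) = [[-0.48, 0.74, 0.46],[-0.06, -0.55, 0.83],[0.88, 0.37, 0.31]] @ diag([2.19031424446921, 0.6514592539115021, 0.15140789599074067]) @ [[-0.93, 0.32, -0.17], [0.34, 0.64, -0.68], [-0.11, -0.70, -0.71]]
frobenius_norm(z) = 2.29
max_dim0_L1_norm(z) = 2.87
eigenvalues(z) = [1.34, -0.91, -0.18]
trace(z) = 0.25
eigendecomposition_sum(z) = [[1.19, -0.11, -0.14],  [-0.14, 0.01, 0.02],  [-1.15, 0.1, 0.13]] + [[-0.04, 0.07, -0.05], [0.17, -0.24, 0.2], [-0.51, 0.76, -0.62]] + [[-0.01, -0.03, -0.01], [-0.05, -0.13, -0.04], [-0.05, -0.13, -0.04]]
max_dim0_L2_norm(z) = 2.06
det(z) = 0.22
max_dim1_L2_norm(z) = 1.93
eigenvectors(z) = [[-0.72, 0.08, -0.14],[0.08, -0.31, -0.69],[0.69, 0.95, -0.71]]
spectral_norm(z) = 2.19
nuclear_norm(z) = 2.99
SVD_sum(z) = [[0.98, -0.33, 0.18],[0.12, -0.04, 0.02],[-1.79, 0.61, -0.33]] + [[0.17, 0.31, -0.33], [-0.12, -0.23, 0.25], [0.08, 0.16, -0.17]] + [[-0.01, -0.05, -0.05], [-0.01, -0.09, -0.09], [-0.0, -0.03, -0.03]]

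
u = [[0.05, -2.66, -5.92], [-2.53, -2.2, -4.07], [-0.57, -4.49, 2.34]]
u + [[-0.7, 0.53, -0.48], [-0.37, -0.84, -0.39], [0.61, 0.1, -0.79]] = [[-0.65,-2.13,-6.40], [-2.9,-3.04,-4.46], [0.04,-4.39,1.55]]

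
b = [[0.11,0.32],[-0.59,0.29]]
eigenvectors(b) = [[(-0.12+0.58j), (-0.12-0.58j)], [-0.81+0.00j, (-0.81-0j)]]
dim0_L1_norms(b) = [0.7, 0.61]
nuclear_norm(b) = 0.99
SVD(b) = [[0.09, 1.00], [1.0, -0.09]] @ diag([0.659265903714701, 0.33476628892294186]) @ [[-0.88, 0.48], [0.48, 0.88]]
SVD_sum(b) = [[-0.05, 0.03],[-0.58, 0.32]] + [[0.16, 0.29], [-0.01, -0.03]]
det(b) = 0.22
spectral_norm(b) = 0.66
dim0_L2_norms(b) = [0.6, 0.43]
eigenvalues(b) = [(0.2+0.43j), (0.2-0.43j)]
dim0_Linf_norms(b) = [0.59, 0.32]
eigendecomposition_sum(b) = [[0.05+0.23j, (0.16-0.08j)], [-0.30+0.14j, (0.14+0.19j)]] + [[0.05-0.23j, 0.16+0.08j], [-0.30-0.14j, (0.14-0.19j)]]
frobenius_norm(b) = 0.74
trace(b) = 0.40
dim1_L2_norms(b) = [0.34, 0.66]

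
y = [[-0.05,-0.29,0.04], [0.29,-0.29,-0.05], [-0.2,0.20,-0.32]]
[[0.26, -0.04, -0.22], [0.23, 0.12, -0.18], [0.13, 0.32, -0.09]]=y@ [[-0.32, 0.16, 0.27], [-0.97, -0.06, 0.8], [-0.82, -1.13, 0.6]]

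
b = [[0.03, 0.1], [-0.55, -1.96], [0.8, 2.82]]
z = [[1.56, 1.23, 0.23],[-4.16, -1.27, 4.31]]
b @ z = [[-0.37, -0.09, 0.44], [7.3, 1.81, -8.57], [-10.48, -2.6, 12.34]]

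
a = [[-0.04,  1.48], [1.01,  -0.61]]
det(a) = -1.470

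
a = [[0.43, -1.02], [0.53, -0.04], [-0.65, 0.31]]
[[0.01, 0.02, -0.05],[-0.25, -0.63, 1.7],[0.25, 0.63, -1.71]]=a @ [[-0.48, -1.22, 3.32], [-0.21, -0.53, 1.45]]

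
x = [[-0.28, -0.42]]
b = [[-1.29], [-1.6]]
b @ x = [[0.36, 0.54],[0.45, 0.67]]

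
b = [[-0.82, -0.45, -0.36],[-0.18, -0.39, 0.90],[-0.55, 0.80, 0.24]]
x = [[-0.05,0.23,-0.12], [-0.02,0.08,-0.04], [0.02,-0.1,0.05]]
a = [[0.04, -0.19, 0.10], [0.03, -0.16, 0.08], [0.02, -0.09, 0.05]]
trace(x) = 0.08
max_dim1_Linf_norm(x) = 0.23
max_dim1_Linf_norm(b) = 0.9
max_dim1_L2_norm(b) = 1.0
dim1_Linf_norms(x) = [0.23, 0.08, 0.1]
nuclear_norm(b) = 3.00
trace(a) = -0.07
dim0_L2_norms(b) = [1.0, 1.0, 1.0]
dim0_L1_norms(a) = [0.09, 0.44, 0.23]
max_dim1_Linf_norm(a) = 0.19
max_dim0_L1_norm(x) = 0.41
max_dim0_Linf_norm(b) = 0.9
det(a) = -0.00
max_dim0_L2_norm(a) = 0.26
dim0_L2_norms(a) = [0.05, 0.26, 0.14]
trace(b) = -0.97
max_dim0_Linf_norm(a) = 0.19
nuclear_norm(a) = 0.31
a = b @ x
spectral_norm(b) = 1.00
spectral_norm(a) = 0.30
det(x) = -0.00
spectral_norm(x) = 0.30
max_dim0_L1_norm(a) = 0.44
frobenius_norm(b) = 1.73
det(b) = 1.00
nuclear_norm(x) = 0.31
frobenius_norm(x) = 0.30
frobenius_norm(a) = 0.30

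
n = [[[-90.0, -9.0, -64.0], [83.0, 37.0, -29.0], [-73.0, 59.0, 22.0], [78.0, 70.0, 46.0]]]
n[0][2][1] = 59.0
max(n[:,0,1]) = -9.0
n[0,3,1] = 70.0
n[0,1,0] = 83.0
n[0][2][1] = 59.0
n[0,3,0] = 78.0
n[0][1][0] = 83.0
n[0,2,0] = -73.0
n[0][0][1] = -9.0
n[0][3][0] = 78.0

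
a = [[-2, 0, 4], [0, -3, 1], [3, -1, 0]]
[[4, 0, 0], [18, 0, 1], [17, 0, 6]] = a @ [[4, 0, 2], [-5, 0, 0], [3, 0, 1]]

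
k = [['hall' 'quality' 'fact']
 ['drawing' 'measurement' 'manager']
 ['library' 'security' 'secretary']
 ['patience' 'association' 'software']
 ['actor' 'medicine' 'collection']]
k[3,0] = 'patience'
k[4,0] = 'actor'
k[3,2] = 'software'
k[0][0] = 'hall'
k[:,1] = ['quality', 'measurement', 'security', 'association', 'medicine']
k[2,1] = 'security'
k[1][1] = 'measurement'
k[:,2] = ['fact', 'manager', 'secretary', 'software', 'collection']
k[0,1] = 'quality'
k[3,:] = ['patience', 'association', 'software']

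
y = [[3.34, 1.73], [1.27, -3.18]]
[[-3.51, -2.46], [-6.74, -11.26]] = y @ [[-1.78, -2.13], [1.41, 2.69]]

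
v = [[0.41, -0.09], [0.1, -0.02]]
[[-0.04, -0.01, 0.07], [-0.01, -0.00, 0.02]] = v@ [[-0.07, -0.04, 0.18], [0.17, -0.04, -0.00]]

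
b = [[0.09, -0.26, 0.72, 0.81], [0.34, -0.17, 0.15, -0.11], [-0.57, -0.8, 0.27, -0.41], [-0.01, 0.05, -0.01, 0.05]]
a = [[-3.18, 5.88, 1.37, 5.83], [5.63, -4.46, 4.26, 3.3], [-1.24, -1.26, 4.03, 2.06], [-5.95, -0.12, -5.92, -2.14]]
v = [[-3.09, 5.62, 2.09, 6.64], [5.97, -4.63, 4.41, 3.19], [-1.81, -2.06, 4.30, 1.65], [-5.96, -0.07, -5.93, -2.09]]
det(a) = -1157.25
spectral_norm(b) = 1.13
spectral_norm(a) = 12.31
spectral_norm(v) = 12.49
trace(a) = -5.75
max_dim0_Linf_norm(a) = 5.95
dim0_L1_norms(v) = [16.83, 12.38, 16.73, 13.57]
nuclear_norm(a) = 28.10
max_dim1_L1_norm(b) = 2.05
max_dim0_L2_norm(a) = 8.87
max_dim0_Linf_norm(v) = 6.64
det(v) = -1545.19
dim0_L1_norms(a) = [16.0, 11.72, 15.58, 13.33]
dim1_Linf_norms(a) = [5.88, 5.63, 4.03, 5.95]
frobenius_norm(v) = 16.74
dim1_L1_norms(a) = [16.26, 17.65, 8.59, 14.13]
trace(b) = 0.24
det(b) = 0.00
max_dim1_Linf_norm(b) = 0.81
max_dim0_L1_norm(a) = 16.0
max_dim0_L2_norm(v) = 9.16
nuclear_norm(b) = 2.64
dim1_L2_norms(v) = [9.47, 9.31, 5.36, 8.66]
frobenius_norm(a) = 16.12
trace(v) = -5.51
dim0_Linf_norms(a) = [5.95, 5.88, 5.92, 5.83]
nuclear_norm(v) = 29.61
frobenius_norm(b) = 1.62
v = a + b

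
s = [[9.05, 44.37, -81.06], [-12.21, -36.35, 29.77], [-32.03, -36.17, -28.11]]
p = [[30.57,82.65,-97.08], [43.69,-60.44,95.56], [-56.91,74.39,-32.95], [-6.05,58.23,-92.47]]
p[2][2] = -32.95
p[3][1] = 58.23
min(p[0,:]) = -97.08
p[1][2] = 95.56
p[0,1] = 82.65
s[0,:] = [9.05, 44.37, -81.06]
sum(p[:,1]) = 154.83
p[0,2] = -97.08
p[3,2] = -92.47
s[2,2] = -28.11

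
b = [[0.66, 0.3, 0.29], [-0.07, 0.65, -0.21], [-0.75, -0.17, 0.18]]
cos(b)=[[0.9, -0.17, -0.09], [-0.03, 0.79, 0.1], [0.31, 0.17, 1.07]]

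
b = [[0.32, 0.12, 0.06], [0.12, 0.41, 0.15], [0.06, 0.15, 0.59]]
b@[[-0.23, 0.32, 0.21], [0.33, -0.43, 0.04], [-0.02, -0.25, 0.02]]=[[-0.04,0.04,0.07], [0.10,-0.18,0.04], [0.02,-0.19,0.03]]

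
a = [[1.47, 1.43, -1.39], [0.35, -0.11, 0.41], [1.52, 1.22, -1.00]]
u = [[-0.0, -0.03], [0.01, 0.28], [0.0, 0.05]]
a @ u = [[0.01, 0.29], [-0.00, -0.02], [0.01, 0.25]]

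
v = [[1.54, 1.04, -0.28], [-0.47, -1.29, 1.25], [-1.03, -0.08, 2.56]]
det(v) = -4.66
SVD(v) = [[-0.39, -0.79, -0.47], [0.50, 0.25, -0.83], [0.77, -0.56, 0.30]] @ diag([3.35641534425065, 1.6097425355810682, 0.8620933859042329]) @ [[-0.49,-0.33,0.81], [-0.47,-0.68,-0.56], [-0.74,0.65,-0.18]]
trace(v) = 2.81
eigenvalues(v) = [2.47, 1.55, -1.21]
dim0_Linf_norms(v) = [1.54, 1.29, 2.56]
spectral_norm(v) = 3.36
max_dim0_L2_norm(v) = 2.86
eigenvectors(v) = [[0.06, 0.68, 0.36],[0.31, 0.20, -0.93],[0.95, 0.71, 0.08]]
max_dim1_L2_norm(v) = 2.76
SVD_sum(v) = [[0.64,0.44,-1.07], [-0.81,-0.55,1.35], [-1.27,-0.86,2.1]] + [[0.6, 0.87, 0.72], [-0.19, -0.27, -0.22], [0.42, 0.61, 0.51]] + [[0.3, -0.26, 0.07],[0.53, -0.47, 0.13],[-0.19, 0.17, -0.04]]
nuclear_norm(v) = 5.83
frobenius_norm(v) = 3.82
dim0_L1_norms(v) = [3.04, 2.41, 4.09]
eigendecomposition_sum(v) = [[-0.17,-0.05,0.18], [-0.91,-0.27,0.95], [-2.81,-0.84,2.92]] + [[1.69,0.63,-0.31], [0.50,0.19,-0.09], [1.77,0.66,-0.32]] + [[0.02, 0.46, -0.15], [-0.06, -1.2, 0.39], [0.00, 0.10, -0.03]]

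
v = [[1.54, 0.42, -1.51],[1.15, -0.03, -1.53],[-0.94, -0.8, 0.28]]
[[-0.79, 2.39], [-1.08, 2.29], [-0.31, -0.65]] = v @ [[0.07, 0.42], [0.57, -0.10], [0.75, -1.18]]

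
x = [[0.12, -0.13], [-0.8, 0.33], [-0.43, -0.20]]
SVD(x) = [[-0.16, 0.28],[0.91, -0.33],[0.39, 0.90]] @ diag([0.9439198632064564, 0.33780954966416343]) @ [[-0.97,0.26], [-0.26,-0.97]]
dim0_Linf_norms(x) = [0.8, 0.33]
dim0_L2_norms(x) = [0.92, 0.41]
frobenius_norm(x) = 1.00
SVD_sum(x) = [[0.14, -0.04], [-0.83, 0.22], [-0.35, 0.09]] + [[-0.02, -0.09], [0.03, 0.11], [-0.08, -0.29]]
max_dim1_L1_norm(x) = 1.13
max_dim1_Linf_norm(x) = 0.8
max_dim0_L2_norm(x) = 0.92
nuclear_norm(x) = 1.28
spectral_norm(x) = 0.94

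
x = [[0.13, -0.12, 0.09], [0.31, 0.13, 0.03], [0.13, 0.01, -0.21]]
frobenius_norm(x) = 0.46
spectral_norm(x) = 0.37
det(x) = -0.01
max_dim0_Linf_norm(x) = 0.31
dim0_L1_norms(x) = [0.57, 0.26, 0.33]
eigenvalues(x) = [(0.14+0.19j), (0.14-0.19j), (-0.24+0j)]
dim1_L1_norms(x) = [0.34, 0.47, 0.35]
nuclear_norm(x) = 0.76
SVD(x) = [[-0.24, 0.57, 0.79], [-0.89, 0.21, -0.41], [-0.4, -0.80, 0.45]] @ diag([0.3703534491099794, 0.2325051410827253, 0.1522487507418173]) @ [[-0.96, -0.25, 0.1], [0.15, -0.21, 0.97], [0.22, -0.95, -0.24]]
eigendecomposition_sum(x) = [[(0.07+0.09j), -0.06+0.04j, 0.02+0.01j], [0.15-0.11j, 0.06+0.10j, 0.03-0.03j], [(0.04+0.01j), -0.01+0.02j, (0.01-0j)]] + [[(0.07-0.09j), -0.06-0.04j, 0.02-0.01j], [(0.15+0.11j), 0.06-0.10j, (0.03+0.03j)], [0.04-0.01j, -0.01-0.02j, 0.01+0.00j]] + [[(-0.01-0j),-0.01-0.00j,0.05+0.00j], [0.01+0.00j,0j,-0.02-0.00j], [0.06+0.00j,(0.03+0j),(-0.23-0j)]]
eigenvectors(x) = [[(-0.03-0.5j), -0.03+0.50j, -0.21+0.00j], [(-0.85+0j), (-0.85-0j), (0.1+0j)], [-0.10-0.13j, (-0.1+0.13j), 0.97+0.00j]]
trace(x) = 0.05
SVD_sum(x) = [[0.08, 0.02, -0.01],[0.32, 0.08, -0.03],[0.14, 0.04, -0.01]] + [[0.02, -0.03, 0.13],[0.01, -0.01, 0.05],[-0.03, 0.04, -0.18]] + [[0.03, -0.11, -0.03], [-0.01, 0.06, 0.02], [0.01, -0.07, -0.02]]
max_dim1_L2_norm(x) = 0.34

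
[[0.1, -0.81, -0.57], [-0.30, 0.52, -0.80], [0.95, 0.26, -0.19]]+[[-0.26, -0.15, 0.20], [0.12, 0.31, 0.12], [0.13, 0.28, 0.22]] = [[-0.16, -0.96, -0.37], [-0.18, 0.83, -0.68], [1.08, 0.54, 0.03]]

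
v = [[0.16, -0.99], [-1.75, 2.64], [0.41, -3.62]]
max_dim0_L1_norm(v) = 7.25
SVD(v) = [[-0.21, -0.13], [0.63, -0.77], [-0.74, -0.62]] @ diag([4.799672222651102, 1.128470892452003]) @ [[-0.30, 0.95],[0.95, 0.3]]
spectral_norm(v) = 4.80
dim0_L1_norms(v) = [2.32, 7.25]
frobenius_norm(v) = 4.93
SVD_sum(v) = [[0.30, -0.95], [-0.92, 2.9], [1.08, -3.41]] + [[-0.14, -0.04], [-0.83, -0.26], [-0.67, -0.21]]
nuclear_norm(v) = 5.93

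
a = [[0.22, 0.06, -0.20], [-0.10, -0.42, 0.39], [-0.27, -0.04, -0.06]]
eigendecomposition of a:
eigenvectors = [[-0.78, 0.13, 0.08],[0.37, 0.84, -1.00],[0.51, 0.53, -0.06]]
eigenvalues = [0.32, -0.19, -0.39]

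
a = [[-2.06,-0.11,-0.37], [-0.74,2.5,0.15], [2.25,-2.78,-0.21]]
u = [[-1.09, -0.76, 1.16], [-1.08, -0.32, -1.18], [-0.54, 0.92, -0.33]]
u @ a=[[5.42, -5.00, 0.05], [-0.19, 2.60, 0.6], [-0.31, 3.28, 0.41]]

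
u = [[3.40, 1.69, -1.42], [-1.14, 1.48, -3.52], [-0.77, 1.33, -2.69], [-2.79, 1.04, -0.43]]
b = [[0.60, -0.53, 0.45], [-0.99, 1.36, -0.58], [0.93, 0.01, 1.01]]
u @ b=[[-0.95,0.48,-0.88],[-5.42,2.58,-4.93],[-4.28,2.19,-3.83],[-3.10,2.89,-2.29]]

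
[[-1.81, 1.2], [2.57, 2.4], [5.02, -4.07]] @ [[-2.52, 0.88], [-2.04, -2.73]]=[[2.11, -4.87], [-11.37, -4.29], [-4.35, 15.53]]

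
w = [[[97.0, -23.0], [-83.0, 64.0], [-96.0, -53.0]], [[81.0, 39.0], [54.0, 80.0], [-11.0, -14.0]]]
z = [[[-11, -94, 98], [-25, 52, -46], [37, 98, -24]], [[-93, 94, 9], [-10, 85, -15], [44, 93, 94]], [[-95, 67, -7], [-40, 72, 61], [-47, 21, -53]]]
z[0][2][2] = -24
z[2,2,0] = -47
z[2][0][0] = -95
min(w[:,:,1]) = -53.0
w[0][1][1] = 64.0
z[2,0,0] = -95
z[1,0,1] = 94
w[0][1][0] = -83.0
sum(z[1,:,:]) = 301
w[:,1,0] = [-83.0, 54.0]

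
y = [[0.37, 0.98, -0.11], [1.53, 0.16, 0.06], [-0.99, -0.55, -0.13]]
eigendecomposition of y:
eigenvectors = [[-0.57, -0.59, -0.07], [-0.61, 0.79, 0.15], [0.54, -0.17, 0.99]]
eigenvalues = [1.53, -0.99, -0.14]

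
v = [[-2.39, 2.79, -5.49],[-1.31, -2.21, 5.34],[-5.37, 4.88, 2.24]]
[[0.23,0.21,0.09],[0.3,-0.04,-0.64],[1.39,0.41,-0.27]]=v @ [[-0.13, -0.04, 0.17], [0.11, 0.04, 0.14], [0.07, -0.0, -0.02]]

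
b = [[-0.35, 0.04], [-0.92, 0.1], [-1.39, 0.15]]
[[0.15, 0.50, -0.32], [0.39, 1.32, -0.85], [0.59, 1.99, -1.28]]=b @[[-0.44,-1.37,0.87], [-0.13,0.59,-0.47]]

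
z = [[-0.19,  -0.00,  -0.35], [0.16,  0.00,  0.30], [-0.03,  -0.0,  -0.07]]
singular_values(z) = [0.53, 0.01, 0.0]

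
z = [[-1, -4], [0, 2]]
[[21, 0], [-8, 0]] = z@[[-5, 0], [-4, 0]]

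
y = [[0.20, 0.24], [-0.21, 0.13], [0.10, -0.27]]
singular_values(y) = [0.38, 0.31]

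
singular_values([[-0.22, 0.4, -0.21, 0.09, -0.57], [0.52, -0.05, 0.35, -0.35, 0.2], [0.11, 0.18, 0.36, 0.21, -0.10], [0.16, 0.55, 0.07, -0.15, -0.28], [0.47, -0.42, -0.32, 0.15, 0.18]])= [1.11, 0.82, 0.53, 0.38, 0.13]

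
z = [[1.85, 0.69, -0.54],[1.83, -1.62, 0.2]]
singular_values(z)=[2.73, 1.66]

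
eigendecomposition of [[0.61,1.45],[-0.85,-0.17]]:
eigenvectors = [[0.79+0.00j, 0.79-0.00j], [(-0.21+0.57j), -0.21-0.57j]]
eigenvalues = [(0.22+1.04j), (0.22-1.04j)]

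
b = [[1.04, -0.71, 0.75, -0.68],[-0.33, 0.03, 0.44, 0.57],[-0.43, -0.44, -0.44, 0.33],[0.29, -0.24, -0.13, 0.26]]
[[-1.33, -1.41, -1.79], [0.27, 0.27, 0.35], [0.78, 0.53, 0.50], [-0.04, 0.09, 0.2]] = b @ [[-0.85, -0.37, -0.14], [-0.21, 0.21, 0.53], [-0.47, -0.55, -0.73], [0.35, 0.68, 1.06]]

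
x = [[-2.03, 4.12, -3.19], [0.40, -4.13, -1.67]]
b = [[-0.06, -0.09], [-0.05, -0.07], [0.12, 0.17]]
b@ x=[[0.09,0.12,0.34], [0.07,0.08,0.28], [-0.18,-0.21,-0.67]]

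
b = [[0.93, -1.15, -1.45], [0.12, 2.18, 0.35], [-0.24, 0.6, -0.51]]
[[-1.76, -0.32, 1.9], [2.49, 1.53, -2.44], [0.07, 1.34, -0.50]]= b@[[0.53, -0.92, 0.16],[0.99, 0.93, -1.07],[0.77, -1.11, -0.36]]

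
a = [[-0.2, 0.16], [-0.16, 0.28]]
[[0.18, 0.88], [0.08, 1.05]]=a @ [[-1.25, -2.58], [-0.44, 2.27]]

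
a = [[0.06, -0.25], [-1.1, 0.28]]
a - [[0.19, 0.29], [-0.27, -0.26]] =[[-0.13, -0.54], [-0.83, 0.54]]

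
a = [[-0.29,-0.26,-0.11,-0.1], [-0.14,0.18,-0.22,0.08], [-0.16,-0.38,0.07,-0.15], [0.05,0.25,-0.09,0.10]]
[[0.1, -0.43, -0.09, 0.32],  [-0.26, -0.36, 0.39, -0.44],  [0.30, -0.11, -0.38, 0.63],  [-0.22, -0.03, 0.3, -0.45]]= a @ [[-0.69, 0.6, -0.24, 0.77],[-0.21, -0.02, 0.13, -2.00],[1.41, 1.56, -0.76, -0.15],[-0.05, 0.87, 2.13, -0.03]]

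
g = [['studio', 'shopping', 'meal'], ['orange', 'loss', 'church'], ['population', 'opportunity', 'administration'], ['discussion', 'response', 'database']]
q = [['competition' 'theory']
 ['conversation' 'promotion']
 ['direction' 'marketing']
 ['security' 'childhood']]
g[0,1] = 'shopping'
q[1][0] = 'conversation'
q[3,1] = 'childhood'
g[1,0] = 'orange'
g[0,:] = ['studio', 'shopping', 'meal']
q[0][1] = 'theory'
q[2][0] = 'direction'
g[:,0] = ['studio', 'orange', 'population', 'discussion']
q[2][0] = 'direction'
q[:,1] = ['theory', 'promotion', 'marketing', 'childhood']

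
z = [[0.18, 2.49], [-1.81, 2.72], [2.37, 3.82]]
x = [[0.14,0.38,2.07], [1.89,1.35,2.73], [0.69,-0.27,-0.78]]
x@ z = [[4.24, 9.29], [4.37, 18.81], [-1.24, -2.00]]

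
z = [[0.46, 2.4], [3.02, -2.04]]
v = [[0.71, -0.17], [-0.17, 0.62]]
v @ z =[[-0.19,2.05], [1.79,-1.67]]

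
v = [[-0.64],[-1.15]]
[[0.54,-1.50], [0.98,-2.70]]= v @ [[-0.85, 2.35]]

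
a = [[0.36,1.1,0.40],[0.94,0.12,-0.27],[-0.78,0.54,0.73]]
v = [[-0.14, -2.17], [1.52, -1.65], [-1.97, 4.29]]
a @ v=[[0.83, -0.88], [0.58, -3.40], [-0.51, 3.93]]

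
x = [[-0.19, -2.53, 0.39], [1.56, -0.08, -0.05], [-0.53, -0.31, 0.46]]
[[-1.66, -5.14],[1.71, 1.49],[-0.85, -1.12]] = x@[[1.12, 1.06], [0.54, 1.97], [-0.2, 0.11]]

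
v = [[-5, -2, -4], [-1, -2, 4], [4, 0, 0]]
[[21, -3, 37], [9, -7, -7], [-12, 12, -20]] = v@[[-3, 3, -5], [-3, -2, 0], [0, -2, -3]]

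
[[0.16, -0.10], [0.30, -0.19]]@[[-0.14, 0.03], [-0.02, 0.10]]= [[-0.02, -0.01],  [-0.04, -0.01]]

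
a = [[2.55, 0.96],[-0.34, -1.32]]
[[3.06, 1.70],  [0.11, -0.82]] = a@[[1.36, 0.48], [-0.43, 0.5]]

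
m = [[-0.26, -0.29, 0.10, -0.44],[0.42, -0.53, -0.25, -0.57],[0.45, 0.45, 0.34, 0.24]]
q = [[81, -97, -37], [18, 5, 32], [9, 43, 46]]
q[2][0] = 9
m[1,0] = 0.417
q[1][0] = 18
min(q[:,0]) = 9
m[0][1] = -0.293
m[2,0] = 0.448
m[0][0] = -0.259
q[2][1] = 43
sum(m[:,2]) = 0.18300000000000002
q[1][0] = 18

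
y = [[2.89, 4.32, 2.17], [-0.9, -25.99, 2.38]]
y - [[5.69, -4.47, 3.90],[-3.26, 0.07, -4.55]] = [[-2.8,8.79,-1.73], [2.36,-26.06,6.93]]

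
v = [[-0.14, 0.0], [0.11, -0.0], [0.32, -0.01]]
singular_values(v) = [0.37, 0.0]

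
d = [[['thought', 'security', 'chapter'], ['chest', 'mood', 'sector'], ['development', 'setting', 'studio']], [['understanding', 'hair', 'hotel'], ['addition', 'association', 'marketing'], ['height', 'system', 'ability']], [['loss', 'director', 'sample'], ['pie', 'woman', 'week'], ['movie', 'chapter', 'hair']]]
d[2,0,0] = 'loss'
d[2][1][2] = 'week'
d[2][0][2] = 'sample'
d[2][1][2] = 'week'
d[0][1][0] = 'chest'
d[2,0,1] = 'director'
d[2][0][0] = 'loss'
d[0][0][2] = 'chapter'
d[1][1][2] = 'marketing'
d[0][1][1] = 'mood'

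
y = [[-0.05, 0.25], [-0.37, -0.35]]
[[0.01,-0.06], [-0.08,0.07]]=y@[[0.15, 0.03],[0.06, -0.23]]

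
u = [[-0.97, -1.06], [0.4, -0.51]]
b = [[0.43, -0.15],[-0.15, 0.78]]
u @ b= [[-0.26,-0.68],[0.25,-0.46]]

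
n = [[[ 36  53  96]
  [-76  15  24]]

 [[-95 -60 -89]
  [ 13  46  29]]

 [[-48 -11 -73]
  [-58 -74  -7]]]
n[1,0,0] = -95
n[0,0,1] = 53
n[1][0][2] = -89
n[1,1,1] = 46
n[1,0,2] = -89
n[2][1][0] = -58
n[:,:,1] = [[53, 15], [-60, 46], [-11, -74]]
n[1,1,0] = 13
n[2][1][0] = -58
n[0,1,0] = -76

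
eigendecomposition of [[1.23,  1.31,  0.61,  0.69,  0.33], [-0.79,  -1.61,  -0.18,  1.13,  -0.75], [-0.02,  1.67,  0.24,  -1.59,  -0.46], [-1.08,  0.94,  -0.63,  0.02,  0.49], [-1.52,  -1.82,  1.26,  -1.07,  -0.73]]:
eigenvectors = [[0.09+0.00j, 0.18-0.30j, 0.18+0.30j, (-0.01-0.37j), (-0.01+0.37j)], [-0.58+0.00j, 0.30+0.16j, 0.30-0.16j, (-0.07+0.17j), (-0.07-0.17j)], [0.46+0.00j, -0.05-0.37j, -0.05+0.37j, 0.38+0.46j, (0.38-0.46j)], [0.42+0.00j, (0.25+0.4j), (0.25-0.4j), 0.20-0.04j, 0.20+0.04j], [(-0.51+0j), (-0.63+0j), (-0.63-0j), 0.66+0.00j, 0.66-0.00j]]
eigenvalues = [(-2.81+0j), (1.08+1.15j), (1.08-1.15j), (-0.1+1.32j), (-0.1-1.32j)]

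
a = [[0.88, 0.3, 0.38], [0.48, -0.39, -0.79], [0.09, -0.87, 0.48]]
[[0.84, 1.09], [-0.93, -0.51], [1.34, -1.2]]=a @ [[0.41, 0.60], [-0.56, 1.57], [1.70, 0.24]]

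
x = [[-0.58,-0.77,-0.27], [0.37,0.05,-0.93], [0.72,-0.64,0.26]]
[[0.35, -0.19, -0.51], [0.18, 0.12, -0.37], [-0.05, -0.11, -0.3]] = x @ [[-0.17, 0.08, -0.06],[-0.23, 0.22, 0.57],[-0.27, -0.09, 0.40]]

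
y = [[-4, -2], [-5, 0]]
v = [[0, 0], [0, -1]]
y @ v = [[0, 2], [0, 0]]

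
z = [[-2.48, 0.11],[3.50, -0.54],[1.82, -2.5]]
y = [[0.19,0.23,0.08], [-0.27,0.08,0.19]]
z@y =[[-0.50, -0.56, -0.18], [0.81, 0.76, 0.18], [1.02, 0.22, -0.33]]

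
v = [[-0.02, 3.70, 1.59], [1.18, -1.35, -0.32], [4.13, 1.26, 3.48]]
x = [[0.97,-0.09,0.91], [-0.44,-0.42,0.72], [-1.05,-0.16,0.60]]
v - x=[[-0.99, 3.79, 0.68], [1.62, -0.93, -1.04], [5.18, 1.42, 2.88]]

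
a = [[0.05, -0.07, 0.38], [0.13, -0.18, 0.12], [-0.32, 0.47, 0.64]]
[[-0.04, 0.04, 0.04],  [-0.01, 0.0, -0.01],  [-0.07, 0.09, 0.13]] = a @ [[0.18, -0.05, -0.09], [0.10, 0.01, 0.06], [-0.10, 0.11, 0.12]]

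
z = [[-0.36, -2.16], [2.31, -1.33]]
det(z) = 5.47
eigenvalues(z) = [(-0.85+2.18j), (-0.85-2.18j)]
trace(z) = -1.69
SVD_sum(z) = [[0.91, -1.13], [1.57, -1.93]] + [[-1.27, -1.03], [0.74, 0.6]]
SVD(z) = [[0.5, 0.86], [0.86, -0.5]] @ diag([2.8801684007080794, 1.89863898189273]) @ [[0.63, -0.78],[-0.78, -0.63]]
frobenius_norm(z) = 3.45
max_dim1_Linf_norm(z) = 2.31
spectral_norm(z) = 2.88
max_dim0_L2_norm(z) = 2.54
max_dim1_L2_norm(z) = 2.67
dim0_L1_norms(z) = [2.67, 3.49]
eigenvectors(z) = [[0.15+0.68j, 0.15-0.68j], [0.72+0.00j, (0.72-0j)]]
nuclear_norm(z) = 4.78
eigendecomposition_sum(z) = [[(-0.18+1.18j), -1.08-0.42j], [(1.16+0.45j), (-0.67+1j)]] + [[(-0.18-1.18j), -1.08+0.42j], [(1.16-0.45j), (-0.67-1j)]]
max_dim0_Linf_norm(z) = 2.31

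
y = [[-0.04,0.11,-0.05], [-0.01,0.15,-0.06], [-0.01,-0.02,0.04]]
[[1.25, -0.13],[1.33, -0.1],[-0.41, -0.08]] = y @[[-6.62, 2.02], [4.65, -1.43], [-9.47, -2.24]]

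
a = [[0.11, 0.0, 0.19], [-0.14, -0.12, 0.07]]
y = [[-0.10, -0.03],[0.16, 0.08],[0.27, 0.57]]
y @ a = [[-0.01, 0.0, -0.02], [0.01, -0.01, 0.04], [-0.05, -0.07, 0.09]]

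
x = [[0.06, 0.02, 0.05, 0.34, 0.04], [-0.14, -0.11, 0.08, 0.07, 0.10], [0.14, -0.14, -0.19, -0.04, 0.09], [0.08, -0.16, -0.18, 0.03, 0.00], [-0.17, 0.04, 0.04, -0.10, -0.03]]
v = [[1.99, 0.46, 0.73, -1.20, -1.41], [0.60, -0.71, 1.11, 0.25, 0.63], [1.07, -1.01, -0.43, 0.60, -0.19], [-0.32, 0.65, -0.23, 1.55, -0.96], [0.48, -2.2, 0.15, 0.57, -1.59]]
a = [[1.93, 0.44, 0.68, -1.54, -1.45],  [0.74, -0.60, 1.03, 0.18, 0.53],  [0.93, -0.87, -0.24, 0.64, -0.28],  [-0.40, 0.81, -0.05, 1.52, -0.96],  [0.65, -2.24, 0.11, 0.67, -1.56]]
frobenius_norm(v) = 5.03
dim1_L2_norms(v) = [2.85, 1.6, 1.66, 1.98, 2.82]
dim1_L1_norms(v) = [5.79, 3.3, 3.3, 3.71, 4.99]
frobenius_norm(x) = 0.61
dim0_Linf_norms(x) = [0.17, 0.16, 0.19, 0.34, 0.1]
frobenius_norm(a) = 5.07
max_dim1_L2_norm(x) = 0.35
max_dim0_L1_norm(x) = 0.59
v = x + a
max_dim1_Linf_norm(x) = 0.34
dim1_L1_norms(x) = [0.51, 0.5, 0.6, 0.45, 0.38]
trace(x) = -0.24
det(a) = -18.08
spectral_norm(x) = 0.41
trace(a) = 1.05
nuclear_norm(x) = 1.15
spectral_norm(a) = 3.39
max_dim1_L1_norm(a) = 6.04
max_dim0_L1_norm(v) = 5.03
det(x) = 0.00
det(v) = -23.92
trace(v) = 0.81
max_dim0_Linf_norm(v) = 2.2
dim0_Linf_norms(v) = [1.99, 2.2, 1.11, 1.55, 1.59]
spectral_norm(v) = 3.33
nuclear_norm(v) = 10.38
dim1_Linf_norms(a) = [1.93, 1.03, 0.93, 1.52, 2.24]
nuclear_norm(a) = 10.23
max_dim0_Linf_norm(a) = 2.24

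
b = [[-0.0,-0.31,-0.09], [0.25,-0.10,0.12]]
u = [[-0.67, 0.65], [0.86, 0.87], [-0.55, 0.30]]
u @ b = [[0.16, 0.14, 0.14], [0.22, -0.35, 0.03], [0.08, 0.14, 0.09]]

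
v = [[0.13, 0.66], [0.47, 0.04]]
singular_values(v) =[0.69, 0.44]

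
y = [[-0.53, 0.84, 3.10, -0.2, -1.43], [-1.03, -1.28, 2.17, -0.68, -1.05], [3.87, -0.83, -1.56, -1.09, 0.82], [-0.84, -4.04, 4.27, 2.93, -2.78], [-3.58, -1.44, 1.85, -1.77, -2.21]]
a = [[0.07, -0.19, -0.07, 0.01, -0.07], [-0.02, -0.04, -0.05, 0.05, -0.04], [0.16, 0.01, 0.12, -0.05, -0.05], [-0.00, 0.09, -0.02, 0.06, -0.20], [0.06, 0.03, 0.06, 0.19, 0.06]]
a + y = [[-0.46, 0.65, 3.03, -0.19, -1.5], [-1.05, -1.32, 2.12, -0.63, -1.09], [4.03, -0.82, -1.44, -1.14, 0.77], [-0.84, -3.95, 4.25, 2.99, -2.98], [-3.52, -1.41, 1.91, -1.58, -2.15]]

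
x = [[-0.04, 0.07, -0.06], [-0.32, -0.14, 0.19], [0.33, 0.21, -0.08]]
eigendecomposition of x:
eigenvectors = [[0.28+0.30j, 0.28-0.30j, -0.01+0.00j], [-0.68+0.00j, -0.68-0.00j, 0.64+0.00j], [(0.6-0.05j), (0.6+0.05j), 0.77+0.00j]]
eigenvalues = [(-0.18+0.15j), (-0.18-0.15j), (0.09+0j)]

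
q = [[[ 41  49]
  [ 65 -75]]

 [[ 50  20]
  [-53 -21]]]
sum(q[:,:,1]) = -27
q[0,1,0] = 65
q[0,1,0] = 65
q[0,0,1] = 49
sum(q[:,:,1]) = -27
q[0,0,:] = [41, 49]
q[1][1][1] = -21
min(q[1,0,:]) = 20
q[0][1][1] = -75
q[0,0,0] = 41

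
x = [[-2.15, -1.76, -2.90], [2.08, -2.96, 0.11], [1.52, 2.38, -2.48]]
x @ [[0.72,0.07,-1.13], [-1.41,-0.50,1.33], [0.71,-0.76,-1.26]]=[[-1.13,2.93,3.74], [5.75,1.54,-6.43], [-4.02,0.80,4.57]]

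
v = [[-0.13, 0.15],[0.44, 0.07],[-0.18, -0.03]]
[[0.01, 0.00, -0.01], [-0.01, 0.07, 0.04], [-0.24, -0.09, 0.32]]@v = [[0.00,0.00], [0.02,0.0], [-0.07,-0.05]]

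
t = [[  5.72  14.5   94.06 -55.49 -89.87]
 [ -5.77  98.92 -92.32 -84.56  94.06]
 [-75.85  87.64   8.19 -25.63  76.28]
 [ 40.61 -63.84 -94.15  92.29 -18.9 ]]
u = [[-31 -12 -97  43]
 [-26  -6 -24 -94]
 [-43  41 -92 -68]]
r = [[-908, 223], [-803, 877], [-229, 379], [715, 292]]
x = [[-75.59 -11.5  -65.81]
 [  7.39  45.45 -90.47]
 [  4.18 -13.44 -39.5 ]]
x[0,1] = -11.5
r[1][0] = -803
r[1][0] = -803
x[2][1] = -13.44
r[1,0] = -803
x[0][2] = -65.81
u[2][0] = -43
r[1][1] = 877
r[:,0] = [-908, -803, -229, 715]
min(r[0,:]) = -908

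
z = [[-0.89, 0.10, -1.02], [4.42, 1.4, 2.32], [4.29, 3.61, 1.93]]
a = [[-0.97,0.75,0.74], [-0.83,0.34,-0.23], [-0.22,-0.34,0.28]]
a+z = [[-1.86, 0.85, -0.28],[3.59, 1.74, 2.09],[4.07, 3.27, 2.21]]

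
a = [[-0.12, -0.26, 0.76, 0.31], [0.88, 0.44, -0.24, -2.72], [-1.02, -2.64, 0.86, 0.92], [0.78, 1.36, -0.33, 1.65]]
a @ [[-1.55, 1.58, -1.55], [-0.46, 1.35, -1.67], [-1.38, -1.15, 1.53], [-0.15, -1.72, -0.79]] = [[-0.79, -1.95, 1.54], [-0.83, 6.94, -0.32], [1.47, -7.75, 6.58], [-1.63, 0.61, -5.29]]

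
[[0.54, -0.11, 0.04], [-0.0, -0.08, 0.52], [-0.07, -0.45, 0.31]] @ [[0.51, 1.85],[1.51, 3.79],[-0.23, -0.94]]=[[0.1, 0.54], [-0.24, -0.79], [-0.79, -2.13]]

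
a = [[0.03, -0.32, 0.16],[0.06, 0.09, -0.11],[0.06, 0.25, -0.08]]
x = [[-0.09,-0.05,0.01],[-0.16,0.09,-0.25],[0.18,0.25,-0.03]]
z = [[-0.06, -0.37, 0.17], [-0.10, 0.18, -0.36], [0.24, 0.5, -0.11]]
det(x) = -0.00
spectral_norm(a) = 0.46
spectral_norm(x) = 0.32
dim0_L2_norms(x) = [0.26, 0.27, 0.25]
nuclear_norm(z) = 1.12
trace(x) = -0.03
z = x + a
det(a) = 0.00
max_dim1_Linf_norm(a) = 0.32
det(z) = 0.01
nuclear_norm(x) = 0.67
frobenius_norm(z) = 0.81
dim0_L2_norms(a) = [0.09, 0.42, 0.21]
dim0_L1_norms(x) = [0.43, 0.39, 0.29]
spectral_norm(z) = 0.74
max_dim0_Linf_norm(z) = 0.5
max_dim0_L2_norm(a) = 0.42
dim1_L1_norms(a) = [0.51, 0.26, 0.39]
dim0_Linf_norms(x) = [0.18, 0.25, 0.25]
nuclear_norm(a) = 0.62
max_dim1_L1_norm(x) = 0.5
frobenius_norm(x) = 0.45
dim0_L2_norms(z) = [0.27, 0.65, 0.41]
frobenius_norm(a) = 0.47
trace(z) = 0.01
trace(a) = 0.04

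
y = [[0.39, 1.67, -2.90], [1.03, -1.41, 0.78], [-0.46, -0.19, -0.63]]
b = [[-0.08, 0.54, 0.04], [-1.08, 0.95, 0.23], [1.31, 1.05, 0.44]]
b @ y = [[0.51, -0.9, 0.63], [0.45, -3.19, 3.73], [1.39, 0.62, -3.26]]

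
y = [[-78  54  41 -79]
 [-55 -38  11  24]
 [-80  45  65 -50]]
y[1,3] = 24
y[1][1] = -38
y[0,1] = 54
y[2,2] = 65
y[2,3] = -50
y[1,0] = -55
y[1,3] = 24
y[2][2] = 65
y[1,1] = -38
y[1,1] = -38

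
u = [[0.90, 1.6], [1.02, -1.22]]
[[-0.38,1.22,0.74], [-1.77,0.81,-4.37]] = u @[[-1.21,1.02,-2.23],[0.44,0.19,1.72]]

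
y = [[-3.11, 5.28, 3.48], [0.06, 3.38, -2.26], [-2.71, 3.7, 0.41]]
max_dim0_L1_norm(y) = 12.36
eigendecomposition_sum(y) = [[(-1.92+0.79j), (1.31-1.42j), 2.49+1.78j], [(-0.3-0.54j), (0.47+0.34j), (-0.44+0.81j)], [(-1.46-0.58j), (1.46-0.09j), 0.42+2.28j]] + [[(-1.92-0.79j), (1.31+1.42j), 2.49-1.78j], [-0.30+0.54j, 0.47-0.34j, -0.44-0.81j], [-1.46+0.58j, (1.46+0.09j), (0.42-2.28j)]] + [[(0.73+0j), 2.67-0.00j, (-1.51-0j)],[(0.67+0j), (2.44-0j), -1.38-0.00j],[0.21+0.00j, 0.77-0.00j, -0.44-0.00j]]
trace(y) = 0.68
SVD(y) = [[-0.81, 0.39, -0.44], [-0.25, -0.91, -0.34], [-0.53, -0.17, 0.83]] @ diag([8.475608583041222, 3.7960788410353596, 1.0735662903247618]) @ [[0.46, -0.84, -0.29], [-0.22, -0.43, 0.88], [-0.86, -0.35, -0.38]]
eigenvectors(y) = [[0.77+0.00j, 0.77-0.00j, 0.72+0.00j], [(0.03+0.23j), (0.03-0.23j), (0.66+0j)], [0.42+0.41j, (0.42-0.41j), (0.21+0j)]]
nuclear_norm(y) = 13.35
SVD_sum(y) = [[-3.19,5.75,2.0], [-0.99,1.79,0.62], [-2.08,3.74,1.3]] + [[-0.32, -0.63, 1.3], [0.74, 1.46, -3.02], [0.14, 0.27, -0.55]] + [[0.4,0.16,0.18], [0.31,0.13,0.14], [-0.77,-0.31,-0.34]]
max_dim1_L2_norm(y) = 7.05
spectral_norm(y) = 8.48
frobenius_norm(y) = 9.35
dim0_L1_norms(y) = [5.88, 12.36, 6.15]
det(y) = 34.54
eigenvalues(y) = [(-1.02+3.41j), (-1.02-3.41j), (2.73+0j)]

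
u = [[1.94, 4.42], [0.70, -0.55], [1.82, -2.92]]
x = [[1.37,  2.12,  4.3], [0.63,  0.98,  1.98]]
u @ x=[[5.44, 8.44, 17.09], [0.61, 0.94, 1.92], [0.65, 1.00, 2.04]]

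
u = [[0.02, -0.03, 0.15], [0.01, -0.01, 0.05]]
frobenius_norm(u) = 0.16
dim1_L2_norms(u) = [0.15, 0.05]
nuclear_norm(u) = 0.17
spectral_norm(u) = 0.16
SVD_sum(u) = [[0.02,  -0.03,  0.15], [0.01,  -0.01,  0.05]] + [[-0.0, -0.0, 0.00], [0.0, 0.00, -0.0]]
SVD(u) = [[-0.95,-0.32], [-0.32,0.95]] @ diag([0.1627580567714671, 0.0031328830134365916]) @ [[-0.14, 0.19, -0.97],  [0.99, 0.03, -0.13]]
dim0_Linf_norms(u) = [0.02, 0.03, 0.15]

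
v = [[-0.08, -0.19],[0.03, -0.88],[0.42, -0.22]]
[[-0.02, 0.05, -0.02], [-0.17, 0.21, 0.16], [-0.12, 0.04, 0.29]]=v@[[-0.19, -0.03, 0.6],[0.19, -0.24, -0.16]]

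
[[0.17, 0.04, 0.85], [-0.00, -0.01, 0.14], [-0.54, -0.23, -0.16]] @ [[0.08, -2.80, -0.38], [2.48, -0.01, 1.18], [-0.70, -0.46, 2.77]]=[[-0.48,-0.87,2.34], [-0.12,-0.06,0.38], [-0.5,1.59,-0.51]]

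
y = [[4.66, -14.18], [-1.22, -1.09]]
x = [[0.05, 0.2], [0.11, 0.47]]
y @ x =[[-1.33,-5.73], [-0.18,-0.76]]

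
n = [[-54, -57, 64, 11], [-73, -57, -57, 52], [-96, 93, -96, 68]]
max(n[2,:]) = 93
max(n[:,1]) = 93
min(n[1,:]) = -73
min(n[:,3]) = 11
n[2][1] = 93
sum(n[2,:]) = -31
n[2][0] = -96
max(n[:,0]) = -54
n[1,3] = 52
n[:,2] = [64, -57, -96]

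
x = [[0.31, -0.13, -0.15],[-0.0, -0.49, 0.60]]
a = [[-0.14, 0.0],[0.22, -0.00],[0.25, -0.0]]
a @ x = [[-0.04, 0.02, 0.02], [0.07, -0.03, -0.03], [0.08, -0.03, -0.04]]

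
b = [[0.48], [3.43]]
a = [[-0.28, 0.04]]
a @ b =[[0.00]]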